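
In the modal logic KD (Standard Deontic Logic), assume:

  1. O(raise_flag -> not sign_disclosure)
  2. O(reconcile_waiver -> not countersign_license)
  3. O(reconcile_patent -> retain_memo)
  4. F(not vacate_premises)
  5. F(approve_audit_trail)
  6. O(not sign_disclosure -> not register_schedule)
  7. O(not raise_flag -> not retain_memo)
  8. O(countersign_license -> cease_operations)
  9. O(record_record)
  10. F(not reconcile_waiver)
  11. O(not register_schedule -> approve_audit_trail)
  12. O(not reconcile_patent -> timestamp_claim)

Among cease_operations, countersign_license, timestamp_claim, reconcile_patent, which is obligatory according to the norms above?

F(approve_audit_trail) at premise 5 means O(not approve_audit_trail).
The contrapositive of premise 11 (O(not register_schedule -> approve_audit_trail)) is O(not approve_audit_trail -> register_schedule), and O(not approve_audit_trail) is already established, so O(register_schedule).
Premise 6, O(not sign_disclosure -> not register_schedule), contraposes to O(register_schedule -> sign_disclosure); with O(register_schedule) we get O(sign_disclosure).
The contrapositive of premise 1 (O(raise_flag -> not sign_disclosure)) is O(sign_disclosure -> not raise_flag), and O(sign_disclosure) is already established, so O(not raise_flag).
With premise 7, O(not raise_flag -> not retain_memo), the K-axiom yields O(not retain_memo).
The contrapositive of premise 3 (O(reconcile_patent -> retain_memo)) is O(not retain_memo -> not reconcile_patent), and O(not retain_memo) is already established, so O(not reconcile_patent).
From O(not reconcile_patent) and premise 12, O(not reconcile_patent -> timestamp_claim), we obtain O(timestamp_claim).
So O(timestamp_claim) holds — timestamp_claim is obligatory. None of the other listed options is made obligatory by any chain of premises.

timestamp_claim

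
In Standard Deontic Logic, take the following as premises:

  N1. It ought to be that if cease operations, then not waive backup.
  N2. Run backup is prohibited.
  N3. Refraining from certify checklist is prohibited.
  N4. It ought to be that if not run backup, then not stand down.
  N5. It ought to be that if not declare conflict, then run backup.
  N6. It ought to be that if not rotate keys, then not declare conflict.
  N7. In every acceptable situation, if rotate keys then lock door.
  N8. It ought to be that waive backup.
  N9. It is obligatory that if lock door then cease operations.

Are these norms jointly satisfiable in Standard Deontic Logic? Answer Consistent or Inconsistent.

From premise 8 we have O(waive_backup).
The contrapositive of premise 1 (O(cease_operations → ¬waive_backup)) is O(waive_backup → ¬cease_operations), and O(waive_backup) is already established, so O(¬cease_operations).
Premise 9, O(lock_door → cease_operations), contraposes to O(¬cease_operations → ¬lock_door); with O(¬cease_operations) we get O(¬lock_door).
Premise 7, O(rotate_keys → lock_door), contraposes to O(¬lock_door → ¬rotate_keys); with O(¬lock_door) we get O(¬rotate_keys).
With premise 6, O(¬rotate_keys → ¬declare_conflict), the K-axiom yields O(¬declare_conflict).
Applying K to premise 5 (O(¬declare_conflict → run_backup)) and O(¬declare_conflict) yields O(run_backup).
But premise 2, F(run_backup), means O(¬run_backup).
We now have both O(run_backup) and O(¬run_backup) — run_backup is simultaneously obligatory and forbidden, violating the D-axiom.

Inconsistent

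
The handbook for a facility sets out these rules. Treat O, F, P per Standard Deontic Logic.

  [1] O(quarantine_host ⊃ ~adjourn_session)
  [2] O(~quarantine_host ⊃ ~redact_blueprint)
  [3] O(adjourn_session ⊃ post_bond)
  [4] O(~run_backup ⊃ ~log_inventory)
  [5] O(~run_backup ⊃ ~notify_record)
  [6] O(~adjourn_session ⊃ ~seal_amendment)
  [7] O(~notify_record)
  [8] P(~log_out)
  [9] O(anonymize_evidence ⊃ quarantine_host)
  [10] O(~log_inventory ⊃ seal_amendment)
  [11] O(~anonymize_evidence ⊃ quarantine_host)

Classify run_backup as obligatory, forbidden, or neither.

Premises 9 and 11 are O(anonymize_evidence ⊃ quarantine_host) and O(~anonymize_evidence ⊃ quarantine_host); every ideal world satisfies anonymize_evidence or ~anonymize_evidence, so in either case quarantine_host holds — hence O(quarantine_host).
Premise 1 is O(quarantine_host ⊃ ~adjourn_session); since O(quarantine_host), deontic closure gives O(~adjourn_session).
With premise 6, O(~adjourn_session ⊃ ~seal_amendment), the K-axiom yields O(~seal_amendment).
Premise 10, O(~log_inventory ⊃ seal_amendment), contraposes to O(~seal_amendment ⊃ log_inventory); with O(~seal_amendment) we get O(log_inventory).
Premise 4 is O(~run_backup ⊃ ~log_inventory); contrapositively O(log_inventory ⊃ run_backup). Since O(log_inventory) holds, K gives O(run_backup).
Premises 2, 3, 5, 7, 8 do not contribute to this derivation.
Hence run_backup is obligatory.

Obligatory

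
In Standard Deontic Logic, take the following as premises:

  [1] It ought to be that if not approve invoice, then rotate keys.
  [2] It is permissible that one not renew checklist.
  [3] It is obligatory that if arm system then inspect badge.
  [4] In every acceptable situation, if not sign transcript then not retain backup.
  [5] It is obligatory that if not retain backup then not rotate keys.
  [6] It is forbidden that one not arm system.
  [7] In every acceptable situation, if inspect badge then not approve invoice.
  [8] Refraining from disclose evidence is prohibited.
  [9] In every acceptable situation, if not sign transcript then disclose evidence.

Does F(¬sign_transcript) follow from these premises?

F(¬arm_system) at premise 6 means O(arm_system).
From O(arm_system) and premise 3, O(arm_system → inspect_badge), we obtain O(inspect_badge).
Applying K to premise 7 (O(inspect_badge → ¬approve_invoice)) and O(inspect_badge) yields O(¬approve_invoice).
With premise 1, O(¬approve_invoice → rotate_keys), the K-axiom yields O(rotate_keys).
The contrapositive of premise 5 (O(¬retain_backup → ¬rotate_keys)) is O(rotate_keys → retain_backup), and O(rotate_keys) is already established, so O(retain_backup).
Premise 4 is O(¬sign_transcript → ¬retain_backup); contrapositively O(retain_backup → sign_transcript). Since O(retain_backup) holds, K gives O(sign_transcript).
Premises 2, 8, 9 do not contribute to this derivation.
So O(sign_transcript) holds, i.e. F(¬sign_transcript). The claim follows.

Yes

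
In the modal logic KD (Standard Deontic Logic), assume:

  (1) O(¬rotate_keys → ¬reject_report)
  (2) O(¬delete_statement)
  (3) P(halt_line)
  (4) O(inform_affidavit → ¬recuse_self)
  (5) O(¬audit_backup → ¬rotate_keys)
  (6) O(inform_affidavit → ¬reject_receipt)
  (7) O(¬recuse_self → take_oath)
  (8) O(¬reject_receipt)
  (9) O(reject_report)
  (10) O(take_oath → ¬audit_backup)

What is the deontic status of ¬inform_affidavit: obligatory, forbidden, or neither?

Obligatory

Premise 9 gives O(reject_report).
Premise 1 is O(¬rotate_keys → ¬reject_report); contrapositively O(reject_report → rotate_keys). Since O(reject_report) holds, K gives O(rotate_keys).
The contrapositive of premise 5 (O(¬audit_backup → ¬rotate_keys)) is O(rotate_keys → audit_backup), and O(rotate_keys) is already established, so O(audit_backup).
Premise 10 is O(take_oath → ¬audit_backup); contrapositively O(audit_backup → ¬take_oath). Since O(audit_backup) holds, K gives O(¬take_oath).
The contrapositive of premise 7 (O(¬recuse_self → take_oath)) is O(¬take_oath → recuse_self), and O(¬take_oath) is already established, so O(recuse_self).
Premise 4, O(inform_affidavit → ¬recuse_self), contraposes to O(recuse_self → ¬inform_affidavit); with O(recuse_self) we get O(¬inform_affidavit).
Premises 2, 3, 6, 8 do not contribute to this derivation.
Hence ¬inform_affidavit is obligatory.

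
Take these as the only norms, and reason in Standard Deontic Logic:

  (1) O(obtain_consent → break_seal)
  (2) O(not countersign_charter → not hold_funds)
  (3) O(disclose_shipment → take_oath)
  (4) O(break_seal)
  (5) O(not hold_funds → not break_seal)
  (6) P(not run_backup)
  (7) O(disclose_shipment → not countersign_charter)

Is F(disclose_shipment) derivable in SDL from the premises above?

Yes

Premise 4 states O(break_seal) outright.
The contrapositive of premise 5 (O(not hold_funds → not break_seal)) is O(break_seal → hold_funds), and O(break_seal) is already established, so O(hold_funds).
The contrapositive of premise 2 (O(not countersign_charter → not hold_funds)) is O(hold_funds → countersign_charter), and O(hold_funds) is already established, so O(countersign_charter).
The contrapositive of premise 7 (O(disclose_shipment → not countersign_charter)) is O(countersign_charter → not disclose_shipment), and O(countersign_charter) is already established, so O(not disclose_shipment).
Premises 1, 3, 6 do not contribute to this derivation.
So O(not disclose_shipment) holds, i.e. F(disclose_shipment). The claim follows.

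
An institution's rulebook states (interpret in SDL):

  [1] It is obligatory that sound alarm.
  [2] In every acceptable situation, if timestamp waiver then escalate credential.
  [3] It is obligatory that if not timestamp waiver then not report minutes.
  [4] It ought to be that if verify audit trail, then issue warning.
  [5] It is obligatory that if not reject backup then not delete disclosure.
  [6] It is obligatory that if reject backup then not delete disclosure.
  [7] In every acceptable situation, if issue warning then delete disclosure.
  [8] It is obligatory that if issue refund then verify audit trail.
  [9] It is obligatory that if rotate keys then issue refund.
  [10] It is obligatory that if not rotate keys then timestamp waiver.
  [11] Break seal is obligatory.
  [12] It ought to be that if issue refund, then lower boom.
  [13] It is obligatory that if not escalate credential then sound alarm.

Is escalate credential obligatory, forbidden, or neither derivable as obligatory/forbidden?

Obligatory

Premises 5 and 6 cover both cases: O(¬reject_backup → ¬delete_disclosure) and O(reject_backup → ¬delete_disclosure). Since ¬reject_backup ∨ reject_backup is a tautology, O(¬delete_disclosure) follows.
The contrapositive of premise 7 (O(issue_warning → delete_disclosure)) is O(¬delete_disclosure → ¬issue_warning), and O(¬delete_disclosure) is already established, so O(¬issue_warning).
Premise 4, O(verify_audit_trail → issue_warning), contraposes to O(¬issue_warning → ¬verify_audit_trail); with O(¬issue_warning) we get O(¬verify_audit_trail).
Premise 8 is O(issue_refund → verify_audit_trail); contrapositively O(¬verify_audit_trail → ¬issue_refund). Since O(¬verify_audit_trail) holds, K gives O(¬issue_refund).
Premise 9 is O(rotate_keys → issue_refund); contrapositively O(¬issue_refund → ¬rotate_keys). Since O(¬issue_refund) holds, K gives O(¬rotate_keys).
Applying K to premise 10 (O(¬rotate_keys → timestamp_waiver)) and O(¬rotate_keys) yields O(timestamp_waiver).
With premise 2, O(timestamp_waiver → escalate_credential), the K-axiom yields O(escalate_credential).
Premises 1, 3, 11, 12, 13 do not contribute to this derivation.
Hence escalate_credential is obligatory.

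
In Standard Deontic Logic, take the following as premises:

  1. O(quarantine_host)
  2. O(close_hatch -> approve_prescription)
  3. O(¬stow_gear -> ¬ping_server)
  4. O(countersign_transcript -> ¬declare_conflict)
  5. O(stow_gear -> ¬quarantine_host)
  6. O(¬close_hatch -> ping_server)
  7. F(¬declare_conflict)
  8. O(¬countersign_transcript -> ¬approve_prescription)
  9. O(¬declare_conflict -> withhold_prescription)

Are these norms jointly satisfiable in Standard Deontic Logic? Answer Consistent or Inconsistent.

Inconsistent

Premise 7, F(¬declare_conflict), is equivalent to O(declare_conflict).
Premise 4 is O(countersign_transcript -> ¬declare_conflict); contrapositively O(declare_conflict -> ¬countersign_transcript). Since O(declare_conflict) holds, K gives O(¬countersign_transcript).
From O(¬countersign_transcript) and premise 8, O(¬countersign_transcript -> ¬approve_prescription), we obtain O(¬approve_prescription).
Premise 2 is O(close_hatch -> approve_prescription); contrapositively O(¬approve_prescription -> ¬close_hatch). Since O(¬approve_prescription) holds, K gives O(¬close_hatch).
Applying K to premise 6 (O(¬close_hatch -> ping_server)) and O(¬close_hatch) yields O(ping_server).
Premise 3, O(¬stow_gear -> ¬ping_server), contraposes to O(ping_server -> stow_gear); with O(ping_server) we get O(stow_gear).
From O(stow_gear) and premise 5, O(stow_gear -> ¬quarantine_host), we obtain O(¬quarantine_host).
But premise 1 directly asserts O(quarantine_host).
We now have both O(¬quarantine_host) and O(quarantine_host) — quarantine_host is simultaneously obligatory and forbidden, violating the D-axiom.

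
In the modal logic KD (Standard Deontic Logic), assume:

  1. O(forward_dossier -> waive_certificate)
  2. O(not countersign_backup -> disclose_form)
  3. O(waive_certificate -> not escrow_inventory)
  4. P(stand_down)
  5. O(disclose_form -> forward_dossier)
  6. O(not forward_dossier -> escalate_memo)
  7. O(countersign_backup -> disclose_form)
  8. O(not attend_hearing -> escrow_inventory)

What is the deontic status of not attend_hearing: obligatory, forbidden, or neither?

Premises 7 and 2 cover both cases: O(countersign_backup -> disclose_form) and O(not countersign_backup -> disclose_form). Since countersign_backup ∨ not countersign_backup is a tautology, O(disclose_form) follows.
With premise 5, O(disclose_form -> forward_dossier), the K-axiom yields O(forward_dossier).
Premise 1 is O(forward_dossier -> waive_certificate); since O(forward_dossier), deontic closure gives O(waive_certificate).
From O(waive_certificate) and premise 3, O(waive_certificate -> not escrow_inventory), we obtain O(not escrow_inventory).
Premise 8, O(not attend_hearing -> escrow_inventory), contraposes to O(not escrow_inventory -> attend_hearing); with O(not escrow_inventory) we get O(attend_hearing).
Premises 4, 6 do not contribute to this derivation.
Thus O(attend_hearing), which is F(not attend_hearing): not attend_hearing is forbidden.

Forbidden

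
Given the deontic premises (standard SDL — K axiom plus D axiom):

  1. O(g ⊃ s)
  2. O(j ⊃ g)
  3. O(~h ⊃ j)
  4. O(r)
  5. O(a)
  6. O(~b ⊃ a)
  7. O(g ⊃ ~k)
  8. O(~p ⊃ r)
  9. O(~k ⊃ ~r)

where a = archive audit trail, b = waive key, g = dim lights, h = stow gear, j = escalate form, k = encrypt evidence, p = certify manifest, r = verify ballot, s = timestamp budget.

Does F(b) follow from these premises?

No

Premise 6 is O(~b ⊃ a); even if O(a) held, inferring O(~b) would be affirming the consequent — invalid.
No other premise forces O(~b). An ideal world satisfying every premise can still have b true, so F(b) is not derivable.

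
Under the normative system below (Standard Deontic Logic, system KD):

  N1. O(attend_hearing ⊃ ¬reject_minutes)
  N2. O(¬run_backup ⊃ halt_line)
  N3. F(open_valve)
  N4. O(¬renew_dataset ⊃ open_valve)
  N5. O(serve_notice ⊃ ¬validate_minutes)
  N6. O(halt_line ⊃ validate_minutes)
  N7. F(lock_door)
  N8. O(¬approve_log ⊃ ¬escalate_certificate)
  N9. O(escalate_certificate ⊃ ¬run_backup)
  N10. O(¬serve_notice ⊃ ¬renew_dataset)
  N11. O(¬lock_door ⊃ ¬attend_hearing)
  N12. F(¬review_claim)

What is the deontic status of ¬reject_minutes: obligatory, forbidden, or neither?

Neither

Premise 1 is O(attend_hearing ⊃ ¬reject_minutes), but O(attend_hearing) is not derivable from the premises, so it does not yield O(¬reject_minutes).
No premise or chain of K-axiom applications forces O(¬reject_minutes), and none forces O(reject_minutes). So ¬reject_minutes is neither obligatory nor forbidden under these norms.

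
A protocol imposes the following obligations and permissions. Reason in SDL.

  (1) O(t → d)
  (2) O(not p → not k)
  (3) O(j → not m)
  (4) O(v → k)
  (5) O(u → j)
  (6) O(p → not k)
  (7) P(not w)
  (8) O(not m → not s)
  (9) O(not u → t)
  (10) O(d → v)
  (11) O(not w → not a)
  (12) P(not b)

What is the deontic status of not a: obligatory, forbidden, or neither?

Premise 11 is O(not w → not a), but O(not w) is not derivable from the premises (the permission P(not w) asserts only not O(w), not O(not w)), so it does not yield O(not a).
No premise or chain of K-axiom applications forces O(not a), and none forces O(a). So not a is neither obligatory nor forbidden under these norms.

Neither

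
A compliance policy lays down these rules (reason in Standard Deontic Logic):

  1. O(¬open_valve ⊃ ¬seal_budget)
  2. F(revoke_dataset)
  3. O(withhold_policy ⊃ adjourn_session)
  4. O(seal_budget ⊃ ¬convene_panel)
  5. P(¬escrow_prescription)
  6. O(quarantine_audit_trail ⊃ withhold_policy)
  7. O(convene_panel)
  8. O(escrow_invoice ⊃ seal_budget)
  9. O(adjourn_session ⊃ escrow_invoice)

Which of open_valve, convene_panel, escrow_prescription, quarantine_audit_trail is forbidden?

Premise 7 gives O(convene_panel).
The contrapositive of premise 4 (O(seal_budget ⊃ ¬convene_panel)) is O(convene_panel ⊃ ¬seal_budget), and O(convene_panel) is already established, so O(¬seal_budget).
Premise 8, O(escrow_invoice ⊃ seal_budget), contraposes to O(¬seal_budget ⊃ ¬escrow_invoice); with O(¬seal_budget) we get O(¬escrow_invoice).
Premise 9 is O(adjourn_session ⊃ escrow_invoice); contrapositively O(¬escrow_invoice ⊃ ¬adjourn_session). Since O(¬escrow_invoice) holds, K gives O(¬adjourn_session).
The contrapositive of premise 3 (O(withhold_policy ⊃ adjourn_session)) is O(¬adjourn_session ⊃ ¬withhold_policy), and O(¬adjourn_session) is already established, so O(¬withhold_policy).
The contrapositive of premise 6 (O(quarantine_audit_trail ⊃ withhold_policy)) is O(¬withhold_policy ⊃ ¬quarantine_audit_trail), and O(¬withhold_policy) is already established, so O(¬quarantine_audit_trail).
So O(¬quarantine_audit_trail) holds, i.e. quarantine_audit_trail is forbidden. None of the other listed options is forbidden under the premises.

quarantine_audit_trail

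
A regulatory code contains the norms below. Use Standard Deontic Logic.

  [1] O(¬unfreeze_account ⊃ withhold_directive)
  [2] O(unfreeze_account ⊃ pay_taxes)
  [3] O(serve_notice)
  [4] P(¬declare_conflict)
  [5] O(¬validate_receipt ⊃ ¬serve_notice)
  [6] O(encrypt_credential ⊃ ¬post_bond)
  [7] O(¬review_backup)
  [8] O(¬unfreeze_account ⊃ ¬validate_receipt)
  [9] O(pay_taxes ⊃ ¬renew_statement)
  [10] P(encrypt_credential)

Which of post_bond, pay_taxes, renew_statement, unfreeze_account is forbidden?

renew_statement

Premise 3 gives O(serve_notice).
The contrapositive of premise 5 (O(¬validate_receipt ⊃ ¬serve_notice)) is O(serve_notice ⊃ validate_receipt), and O(serve_notice) is already established, so O(validate_receipt).
Premise 8, O(¬unfreeze_account ⊃ ¬validate_receipt), contraposes to O(validate_receipt ⊃ unfreeze_account); with O(validate_receipt) we get O(unfreeze_account).
Applying K to premise 2 (O(unfreeze_account ⊃ pay_taxes)) and O(unfreeze_account) yields O(pay_taxes).
From O(pay_taxes) and premise 9, O(pay_taxes ⊃ ¬renew_statement), we obtain O(¬renew_statement).
So O(¬renew_statement) holds, i.e. renew_statement is forbidden. None of the other listed options is forbidden under the premises.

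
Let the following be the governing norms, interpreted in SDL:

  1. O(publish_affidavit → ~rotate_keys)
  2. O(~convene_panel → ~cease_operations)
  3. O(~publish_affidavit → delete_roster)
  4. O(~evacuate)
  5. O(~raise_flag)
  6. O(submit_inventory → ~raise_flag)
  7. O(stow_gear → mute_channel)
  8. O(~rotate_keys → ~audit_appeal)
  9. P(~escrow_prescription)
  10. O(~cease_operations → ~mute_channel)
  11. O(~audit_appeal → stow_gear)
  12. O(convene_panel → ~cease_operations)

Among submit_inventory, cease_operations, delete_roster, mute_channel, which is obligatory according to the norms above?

delete_roster

Premises 12 and 2 are O(convene_panel → ~cease_operations) and O(~convene_panel → ~cease_operations); every ideal world satisfies convene_panel or ~convene_panel, so in either case ~cease_operations holds — hence O(~cease_operations).
Premise 10 is O(~cease_operations → ~mute_channel); since O(~cease_operations), deontic closure gives O(~mute_channel).
The contrapositive of premise 7 (O(stow_gear → mute_channel)) is O(~mute_channel → ~stow_gear), and O(~mute_channel) is already established, so O(~stow_gear).
The contrapositive of premise 11 (O(~audit_appeal → stow_gear)) is O(~stow_gear → audit_appeal), and O(~stow_gear) is already established, so O(audit_appeal).
Premise 8, O(~rotate_keys → ~audit_appeal), contraposes to O(audit_appeal → rotate_keys); with O(audit_appeal) we get O(rotate_keys).
Premise 1, O(publish_affidavit → ~rotate_keys), contraposes to O(rotate_keys → ~publish_affidavit); with O(rotate_keys) we get O(~publish_affidavit).
Premise 3 is O(~publish_affidavit → delete_roster); since O(~publish_affidavit), deontic closure gives O(delete_roster).
So O(delete_roster) holds — delete_roster is obligatory. None of the other listed options is made obligatory by any chain of premises.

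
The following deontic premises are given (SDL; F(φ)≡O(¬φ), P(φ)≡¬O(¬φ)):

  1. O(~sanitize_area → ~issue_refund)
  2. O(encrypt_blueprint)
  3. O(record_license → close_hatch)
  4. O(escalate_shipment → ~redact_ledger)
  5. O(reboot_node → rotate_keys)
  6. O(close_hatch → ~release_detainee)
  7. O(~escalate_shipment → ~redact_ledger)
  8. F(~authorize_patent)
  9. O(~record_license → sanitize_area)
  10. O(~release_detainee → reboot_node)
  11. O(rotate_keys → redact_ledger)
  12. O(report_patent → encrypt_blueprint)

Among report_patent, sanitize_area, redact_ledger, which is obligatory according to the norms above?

Premises 7 and 4 cover both cases: O(~escalate_shipment → ~redact_ledger) and O(escalate_shipment → ~redact_ledger). Since ~escalate_shipment ∨ escalate_shipment is a tautology, O(~redact_ledger) follows.
Premise 11 is O(rotate_keys → redact_ledger); contrapositively O(~redact_ledger → ~rotate_keys). Since O(~redact_ledger) holds, K gives O(~rotate_keys).
Premise 5 is O(reboot_node → rotate_keys); contrapositively O(~rotate_keys → ~reboot_node). Since O(~rotate_keys) holds, K gives O(~reboot_node).
Premise 10, O(~release_detainee → reboot_node), contraposes to O(~reboot_node → release_detainee); with O(~reboot_node) we get O(release_detainee).
The contrapositive of premise 6 (O(close_hatch → ~release_detainee)) is O(release_detainee → ~close_hatch), and O(release_detainee) is already established, so O(~close_hatch).
Premise 3, O(record_license → close_hatch), contraposes to O(~close_hatch → ~record_license); with O(~close_hatch) we get O(~record_license).
Applying K to premise 9 (O(~record_license → sanitize_area)) and O(~record_license) yields O(sanitize_area).
So O(sanitize_area) holds — sanitize_area is obligatory. None of the other listed options is made obligatory by any chain of premises.

sanitize_area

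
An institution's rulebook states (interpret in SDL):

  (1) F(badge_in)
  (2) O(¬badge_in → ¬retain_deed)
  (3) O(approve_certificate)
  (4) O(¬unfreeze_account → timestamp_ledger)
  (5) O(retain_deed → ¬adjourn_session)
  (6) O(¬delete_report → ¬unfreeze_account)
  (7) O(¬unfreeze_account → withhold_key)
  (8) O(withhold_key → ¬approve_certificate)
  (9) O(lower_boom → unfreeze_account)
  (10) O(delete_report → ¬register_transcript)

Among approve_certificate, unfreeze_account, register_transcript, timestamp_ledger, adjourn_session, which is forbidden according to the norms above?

Premise 3 states O(approve_certificate) outright.
The contrapositive of premise 8 (O(withhold_key → ¬approve_certificate)) is O(approve_certificate → ¬withhold_key), and O(approve_certificate) is already established, so O(¬withhold_key).
Premise 7, O(¬unfreeze_account → withhold_key), contraposes to O(¬withhold_key → unfreeze_account); with O(¬withhold_key) we get O(unfreeze_account).
The contrapositive of premise 6 (O(¬delete_report → ¬unfreeze_account)) is O(unfreeze_account → delete_report), and O(unfreeze_account) is already established, so O(delete_report).
Premise 10 is O(delete_report → ¬register_transcript); since O(delete_report), deontic closure gives O(¬register_transcript).
So O(¬register_transcript) holds, i.e. register_transcript is forbidden. None of the other listed options is forbidden under the premises.

register_transcript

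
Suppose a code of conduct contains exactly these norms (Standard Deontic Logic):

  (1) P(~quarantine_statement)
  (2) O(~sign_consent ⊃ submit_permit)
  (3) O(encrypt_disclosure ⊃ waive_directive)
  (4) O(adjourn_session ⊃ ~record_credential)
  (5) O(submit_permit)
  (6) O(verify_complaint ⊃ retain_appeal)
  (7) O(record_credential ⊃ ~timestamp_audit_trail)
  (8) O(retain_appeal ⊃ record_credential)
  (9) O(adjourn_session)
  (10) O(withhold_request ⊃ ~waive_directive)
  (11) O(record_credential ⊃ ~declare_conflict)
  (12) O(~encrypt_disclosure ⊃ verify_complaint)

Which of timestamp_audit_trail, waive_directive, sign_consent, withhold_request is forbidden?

Premise 9 gives O(adjourn_session).
From O(adjourn_session) and premise 4, O(adjourn_session ⊃ ~record_credential), we obtain O(~record_credential).
The contrapositive of premise 8 (O(retain_appeal ⊃ record_credential)) is O(~record_credential ⊃ ~retain_appeal), and O(~record_credential) is already established, so O(~retain_appeal).
Premise 6 is O(verify_complaint ⊃ retain_appeal); contrapositively O(~retain_appeal ⊃ ~verify_complaint). Since O(~retain_appeal) holds, K gives O(~verify_complaint).
Premise 12, O(~encrypt_disclosure ⊃ verify_complaint), contraposes to O(~verify_complaint ⊃ encrypt_disclosure); with O(~verify_complaint) we get O(encrypt_disclosure).
Premise 3 is O(encrypt_disclosure ⊃ waive_directive); since O(encrypt_disclosure), deontic closure gives O(waive_directive).
The contrapositive of premise 10 (O(withhold_request ⊃ ~waive_directive)) is O(waive_directive ⊃ ~withhold_request), and O(waive_directive) is already established, so O(~withhold_request).
So O(~withhold_request) holds, i.e. withhold_request is forbidden. None of the other listed options is forbidden under the premises.

withhold_request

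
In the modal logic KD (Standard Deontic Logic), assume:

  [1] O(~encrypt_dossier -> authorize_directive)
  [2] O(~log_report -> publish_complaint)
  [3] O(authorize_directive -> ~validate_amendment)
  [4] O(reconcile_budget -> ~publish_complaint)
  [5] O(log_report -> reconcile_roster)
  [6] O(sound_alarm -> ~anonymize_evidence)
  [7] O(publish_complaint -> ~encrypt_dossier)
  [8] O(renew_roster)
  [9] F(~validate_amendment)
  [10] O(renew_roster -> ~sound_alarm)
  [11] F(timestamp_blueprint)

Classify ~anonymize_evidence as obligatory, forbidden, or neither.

Premise 6 is O(sound_alarm -> ~anonymize_evidence), but O(sound_alarm) is not derivable from the premises, so it does not yield O(~anonymize_evidence).
No premise or chain of K-axiom applications forces O(~anonymize_evidence), and none forces O(anonymize_evidence). So ~anonymize_evidence is neither obligatory nor forbidden under these norms.

Neither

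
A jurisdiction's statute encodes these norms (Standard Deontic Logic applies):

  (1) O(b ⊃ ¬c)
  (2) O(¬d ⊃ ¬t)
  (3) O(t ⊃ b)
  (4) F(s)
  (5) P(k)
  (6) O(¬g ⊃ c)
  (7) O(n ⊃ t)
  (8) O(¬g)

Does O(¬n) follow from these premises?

Yes

From premise 8 we have O(¬g).
From O(¬g) and premise 6, O(¬g ⊃ c), we obtain O(c).
Premise 1 is O(b ⊃ ¬c); contrapositively O(c ⊃ ¬b). Since O(c) holds, K gives O(¬b).
Premise 3, O(t ⊃ b), contraposes to O(¬b ⊃ ¬t); with O(¬b) we get O(¬t).
Premise 7, O(n ⊃ t), contraposes to O(¬t ⊃ ¬n); with O(¬t) we get O(¬n).
Premises 2, 4, 5 do not contribute to this derivation.
So O(¬n) follows.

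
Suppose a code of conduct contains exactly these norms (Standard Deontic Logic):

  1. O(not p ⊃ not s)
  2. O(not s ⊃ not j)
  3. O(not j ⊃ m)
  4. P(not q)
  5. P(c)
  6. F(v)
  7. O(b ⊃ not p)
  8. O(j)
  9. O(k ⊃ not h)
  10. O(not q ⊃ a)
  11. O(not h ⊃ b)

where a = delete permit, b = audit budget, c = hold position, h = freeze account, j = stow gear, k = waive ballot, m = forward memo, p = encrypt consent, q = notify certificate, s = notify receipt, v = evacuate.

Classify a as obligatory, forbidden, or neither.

Premise 10 is O(not q ⊃ a), but O(not q) is not derivable from the premises (the permission P(not q) asserts only not O(q), not O(not q)), so it does not yield O(a).
No premise or chain of K-axiom applications forces O(a), and none forces O(not a). So a is neither obligatory nor forbidden under these norms.

Neither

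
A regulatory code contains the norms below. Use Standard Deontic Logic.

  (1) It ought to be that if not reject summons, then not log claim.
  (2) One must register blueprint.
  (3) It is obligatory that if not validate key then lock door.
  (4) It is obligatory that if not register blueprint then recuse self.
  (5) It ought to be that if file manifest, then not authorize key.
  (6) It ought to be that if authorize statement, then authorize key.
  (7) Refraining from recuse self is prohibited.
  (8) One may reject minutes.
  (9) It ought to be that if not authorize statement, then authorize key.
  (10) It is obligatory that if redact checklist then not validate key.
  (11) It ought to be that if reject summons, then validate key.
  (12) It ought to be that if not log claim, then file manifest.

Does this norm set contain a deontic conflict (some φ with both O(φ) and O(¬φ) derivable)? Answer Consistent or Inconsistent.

Consistent

Premise 4 is O(¬register_blueprint → recuse_self); even if O(recuse_self) held, inferring O(¬register_blueprint) would be affirming the consequent — invalid.
So O(¬register_blueprint) is not derivable, and the apparent clash with O(register_blueprint) does not arise.
A world satisfying every obligation exists (e.g. authorize_key=true, authorize_statement=false, file_manifest=false, lock_door=false, log_claim=true, recuse_self=true, redact_checklist=false, register_blueprint=true, reject_minutes=false, reject_summons=true, validate_key=true); no atom is both obligatory and forbidden, so the set is consistent.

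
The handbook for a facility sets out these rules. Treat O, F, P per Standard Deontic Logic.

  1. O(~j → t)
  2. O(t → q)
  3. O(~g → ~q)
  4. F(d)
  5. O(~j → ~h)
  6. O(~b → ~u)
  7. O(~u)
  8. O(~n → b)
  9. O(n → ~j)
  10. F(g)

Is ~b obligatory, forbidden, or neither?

Premise 10, F(g), is equivalent to O(~g).
Applying K to premise 3 (O(~g → ~q)) and O(~g) yields O(~q).
The contrapositive of premise 2 (O(t → q)) is O(~q → ~t), and O(~q) is already established, so O(~t).
Premise 1, O(~j → t), contraposes to O(~t → j); with O(~t) we get O(j).
Premise 9, O(n → ~j), contraposes to O(j → ~n); with O(j) we get O(~n).
With premise 8, O(~n → b), the K-axiom yields O(b).
Premises 4, 5, 6, 7 do not contribute to this derivation.
Thus O(b), which is F(~b): ~b is forbidden.

Forbidden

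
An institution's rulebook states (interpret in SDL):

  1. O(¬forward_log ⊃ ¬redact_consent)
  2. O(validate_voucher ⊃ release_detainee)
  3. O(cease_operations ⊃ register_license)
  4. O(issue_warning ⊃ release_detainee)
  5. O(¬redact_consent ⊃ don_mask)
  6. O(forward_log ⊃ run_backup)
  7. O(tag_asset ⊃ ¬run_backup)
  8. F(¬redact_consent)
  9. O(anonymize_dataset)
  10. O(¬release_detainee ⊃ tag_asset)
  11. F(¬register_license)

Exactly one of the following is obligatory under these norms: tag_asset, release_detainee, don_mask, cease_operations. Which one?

F(¬redact_consent) at premise 8 means O(redact_consent).
Premise 1, O(¬forward_log ⊃ ¬redact_consent), contraposes to O(redact_consent ⊃ forward_log); with O(redact_consent) we get O(forward_log).
Applying K to premise 6 (O(forward_log ⊃ run_backup)) and O(forward_log) yields O(run_backup).
Premise 7 is O(tag_asset ⊃ ¬run_backup); contrapositively O(run_backup ⊃ ¬tag_asset). Since O(run_backup) holds, K gives O(¬tag_asset).
Premise 10, O(¬release_detainee ⊃ tag_asset), contraposes to O(¬tag_asset ⊃ release_detainee); with O(¬tag_asset) we get O(release_detainee).
So O(release_detainee) holds — release_detainee is obligatory. None of the other listed options is made obligatory by any chain of premises.

release_detainee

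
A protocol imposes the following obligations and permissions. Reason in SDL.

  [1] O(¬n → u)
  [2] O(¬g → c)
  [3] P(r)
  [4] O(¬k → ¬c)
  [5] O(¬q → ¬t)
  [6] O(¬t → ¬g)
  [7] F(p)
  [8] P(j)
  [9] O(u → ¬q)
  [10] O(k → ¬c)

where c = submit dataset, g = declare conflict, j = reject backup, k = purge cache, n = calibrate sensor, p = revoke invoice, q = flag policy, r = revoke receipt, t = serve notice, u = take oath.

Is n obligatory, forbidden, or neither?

Premises 4 and 10 cover both cases: O(¬k → ¬c) and O(k → ¬c). Since ¬k ∨ k is a tautology, O(¬c) follows.
Premise 2 is O(¬g → c); contrapositively O(¬c → g). Since O(¬c) holds, K gives O(g).
The contrapositive of premise 6 (O(¬t → ¬g)) is O(g → t), and O(g) is already established, so O(t).
Premise 5, O(¬q → ¬t), contraposes to O(t → q); with O(t) we get O(q).
Premise 9, O(u → ¬q), contraposes to O(q → ¬u); with O(q) we get O(¬u).
Premise 1 is O(¬n → u); contrapositively O(¬u → n). Since O(¬u) holds, K gives O(n).
Premises 3, 7, 8 do not contribute to this derivation.
Hence n is obligatory.

Obligatory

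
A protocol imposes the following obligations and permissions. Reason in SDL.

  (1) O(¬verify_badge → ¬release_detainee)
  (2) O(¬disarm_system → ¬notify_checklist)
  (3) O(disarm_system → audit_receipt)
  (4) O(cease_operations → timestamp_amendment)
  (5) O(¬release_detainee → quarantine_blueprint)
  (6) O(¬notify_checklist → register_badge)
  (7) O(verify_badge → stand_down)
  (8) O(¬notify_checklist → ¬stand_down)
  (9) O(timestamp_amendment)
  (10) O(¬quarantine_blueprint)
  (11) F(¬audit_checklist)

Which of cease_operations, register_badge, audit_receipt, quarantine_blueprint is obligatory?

Premise 10 gives O(¬quarantine_blueprint).
Premise 5, O(¬release_detainee → quarantine_blueprint), contraposes to O(¬quarantine_blueprint → release_detainee); with O(¬quarantine_blueprint) we get O(release_detainee).
Premise 1, O(¬verify_badge → ¬release_detainee), contraposes to O(release_detainee → verify_badge); with O(release_detainee) we get O(verify_badge).
From O(verify_badge) and premise 7, O(verify_badge → stand_down), we obtain O(stand_down).
Premise 8, O(¬notify_checklist → ¬stand_down), contraposes to O(stand_down → notify_checklist); with O(stand_down) we get O(notify_checklist).
Premise 2 is O(¬disarm_system → ¬notify_checklist); contrapositively O(notify_checklist → disarm_system). Since O(notify_checklist) holds, K gives O(disarm_system).
With premise 3, O(disarm_system → audit_receipt), the K-axiom yields O(audit_receipt).
So O(audit_receipt) holds — audit_receipt is obligatory. None of the other listed options is made obligatory by any chain of premises.

audit_receipt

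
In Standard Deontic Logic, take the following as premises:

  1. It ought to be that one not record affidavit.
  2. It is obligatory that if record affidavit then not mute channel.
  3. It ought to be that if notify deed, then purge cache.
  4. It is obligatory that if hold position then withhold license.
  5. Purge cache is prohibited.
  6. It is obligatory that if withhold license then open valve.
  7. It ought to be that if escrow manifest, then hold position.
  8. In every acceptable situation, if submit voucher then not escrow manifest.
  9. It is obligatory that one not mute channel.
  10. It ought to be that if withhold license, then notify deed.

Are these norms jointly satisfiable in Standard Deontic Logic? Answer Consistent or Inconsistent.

Premise 2 is O(record_affidavit → ¬mute_channel); even if O(¬mute_channel) held, inferring O(record_affidavit) would be affirming the consequent — invalid.
So O(record_affidavit) is not derivable, and the apparent clash with O(¬record_affidavit) does not arise.
A world satisfying every obligation exists (e.g. escrow_manifest=false, hold_position=false, mute_channel=false, notify_deed=false, open_valve=false, purge_cache=false, record_affidavit=false, submit_voucher=false, withhold_license=false); no atom is both obligatory and forbidden, so the set is consistent.

Consistent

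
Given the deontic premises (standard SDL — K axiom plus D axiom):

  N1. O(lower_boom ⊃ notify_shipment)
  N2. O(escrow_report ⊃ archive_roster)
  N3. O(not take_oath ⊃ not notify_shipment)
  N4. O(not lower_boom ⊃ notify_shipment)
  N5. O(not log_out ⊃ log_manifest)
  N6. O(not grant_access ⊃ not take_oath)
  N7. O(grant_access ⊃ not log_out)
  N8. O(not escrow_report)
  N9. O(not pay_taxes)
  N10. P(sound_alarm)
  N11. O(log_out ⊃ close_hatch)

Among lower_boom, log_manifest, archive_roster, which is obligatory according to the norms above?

log_manifest

By case analysis on lower_boom: premise 1 gives O(lower_boom ⊃ notify_shipment) and premise 4 gives O(not lower_boom ⊃ notify_shipment), so O(notify_shipment) either way.
The contrapositive of premise 3 (O(not take_oath ⊃ not notify_shipment)) is O(notify_shipment ⊃ take_oath), and O(notify_shipment) is already established, so O(take_oath).
Premise 6, O(not grant_access ⊃ not take_oath), contraposes to O(take_oath ⊃ grant_access); with O(take_oath) we get O(grant_access).
Premise 7 is O(grant_access ⊃ not log_out); since O(grant_access), deontic closure gives O(not log_out).
From O(not log_out) and premise 5, O(not log_out ⊃ log_manifest), we obtain O(log_manifest).
So O(log_manifest) holds — log_manifest is obligatory. None of the other listed options is made obligatory by any chain of premises.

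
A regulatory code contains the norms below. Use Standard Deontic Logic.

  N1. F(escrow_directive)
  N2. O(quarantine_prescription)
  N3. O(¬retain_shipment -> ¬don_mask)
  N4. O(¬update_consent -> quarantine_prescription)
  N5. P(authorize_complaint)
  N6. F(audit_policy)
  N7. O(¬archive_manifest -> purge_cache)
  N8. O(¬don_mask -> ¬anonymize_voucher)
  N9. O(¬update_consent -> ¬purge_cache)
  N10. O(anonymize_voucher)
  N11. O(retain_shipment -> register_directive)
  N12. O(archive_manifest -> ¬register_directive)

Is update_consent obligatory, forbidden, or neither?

Premise 10 states O(anonymize_voucher) outright.
The contrapositive of premise 8 (O(¬don_mask -> ¬anonymize_voucher)) is O(anonymize_voucher -> don_mask), and O(anonymize_voucher) is already established, so O(don_mask).
Premise 3 is O(¬retain_shipment -> ¬don_mask); contrapositively O(don_mask -> retain_shipment). Since O(don_mask) holds, K gives O(retain_shipment).
Applying K to premise 11 (O(retain_shipment -> register_directive)) and O(retain_shipment) yields O(register_directive).
Premise 12, O(archive_manifest -> ¬register_directive), contraposes to O(register_directive -> ¬archive_manifest); with O(register_directive) we get O(¬archive_manifest).
Applying K to premise 7 (O(¬archive_manifest -> purge_cache)) and O(¬archive_manifest) yields O(purge_cache).
The contrapositive of premise 9 (O(¬update_consent -> ¬purge_cache)) is O(purge_cache -> update_consent), and O(purge_cache) is already established, so O(update_consent).
Premises 1, 2, 4, 5, 6 do not contribute to this derivation.
Hence update_consent is obligatory.

Obligatory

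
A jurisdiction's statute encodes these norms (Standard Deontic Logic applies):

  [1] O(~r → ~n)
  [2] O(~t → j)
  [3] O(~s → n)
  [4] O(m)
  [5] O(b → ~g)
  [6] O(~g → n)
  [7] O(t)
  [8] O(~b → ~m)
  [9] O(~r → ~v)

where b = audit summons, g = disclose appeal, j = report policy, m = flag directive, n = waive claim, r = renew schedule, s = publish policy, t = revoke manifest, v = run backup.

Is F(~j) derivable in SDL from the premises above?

Premise 2 is O(~t → j), but O(~t) is not derivable from the premises, so it does not yield O(j).
No other premise forces O(j). An ideal world satisfying every premise can still have ~j true, so F(~j) is not derivable.

No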